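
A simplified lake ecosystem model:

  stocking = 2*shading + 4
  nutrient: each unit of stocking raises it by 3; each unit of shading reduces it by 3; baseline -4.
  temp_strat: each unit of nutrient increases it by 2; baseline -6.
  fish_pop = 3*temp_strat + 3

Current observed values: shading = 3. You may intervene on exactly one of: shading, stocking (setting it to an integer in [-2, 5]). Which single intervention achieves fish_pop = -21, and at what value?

set stocking = 4

Intervening on shading: fish_pop = 18*shading + 33. Reaching -21 requires shading = -3, outside [-2, 5].
Intervening on stocking: with other inputs at their observed values, fish_pop = 18*stocking - 93. Solving for -21 gives stocking = 4, within [-2, 5].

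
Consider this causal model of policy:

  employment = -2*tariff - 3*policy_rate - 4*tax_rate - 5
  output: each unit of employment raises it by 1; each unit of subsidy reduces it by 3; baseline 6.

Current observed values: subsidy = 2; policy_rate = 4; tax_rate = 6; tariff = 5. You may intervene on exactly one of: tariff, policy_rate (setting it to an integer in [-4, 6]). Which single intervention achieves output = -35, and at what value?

set tariff = -3

Intervening on tariff: with other inputs at their observed values, output = -2*tariff - 41. Solving for -35 gives tariff = -3, within [-4, 6].
Intervening on policy_rate: output = -3*policy_rate - 39. Reaching -35 requires policy_rate = -4/3, not an integer.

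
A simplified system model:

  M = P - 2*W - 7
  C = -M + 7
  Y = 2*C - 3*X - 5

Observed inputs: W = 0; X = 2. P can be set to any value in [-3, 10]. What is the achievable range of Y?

-3 to 23

Substituting into the M equation gives M = P - 7.
C becomes -P + 14.
Substituting into the Y equation gives Y = -2*P + 17.
Linear in P, so extremes are at the endpoints: P = -3 gives Y = 23; P = 10 gives Y = -3.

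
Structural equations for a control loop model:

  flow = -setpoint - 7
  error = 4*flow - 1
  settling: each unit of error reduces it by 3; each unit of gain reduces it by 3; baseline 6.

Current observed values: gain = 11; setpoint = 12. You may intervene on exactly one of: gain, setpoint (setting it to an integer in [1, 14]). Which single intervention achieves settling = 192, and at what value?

set setpoint = 11

Intervening on gain: settling = -3*gain + 237. Reaching 192 requires gain = 15, outside [1, 14].
Intervening on setpoint: with other inputs at their observed values, settling = 12*setpoint + 60. Solving for 192 gives setpoint = 11, within [1, 14].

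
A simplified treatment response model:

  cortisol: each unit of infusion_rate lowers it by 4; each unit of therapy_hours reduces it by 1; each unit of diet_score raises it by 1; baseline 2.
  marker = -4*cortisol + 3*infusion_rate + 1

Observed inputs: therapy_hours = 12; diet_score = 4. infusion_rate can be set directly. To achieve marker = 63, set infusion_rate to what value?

infusion_rate = 2

Substituting into the cortisol equation gives cortisol = -4*infusion_rate - 6.
This gives marker = 19*infusion_rate + 25.
Solve 19*infusion_rate + 25 = 63: infusion_rate = (63 - 25) / 19 = 2.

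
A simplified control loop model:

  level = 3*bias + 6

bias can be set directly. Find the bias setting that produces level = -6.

bias = -4

Solve 3*bias + 6 = -6: bias = (-6 - 6) / 3 = -4.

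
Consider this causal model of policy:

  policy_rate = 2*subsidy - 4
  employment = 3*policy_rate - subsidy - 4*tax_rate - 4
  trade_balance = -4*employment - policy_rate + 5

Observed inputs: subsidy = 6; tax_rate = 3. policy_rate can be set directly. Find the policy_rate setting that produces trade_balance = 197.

Intervening on policy_rate fixes its value directly, overriding its dependence on subsidy.
Substituting into the employment equation gives employment = 3*policy_rate - 22.
Substituting into the trade_balance equation gives trade_balance = -13*policy_rate + 93.
Solve -13*policy_rate + 93 = 197: policy_rate = (197 - 93) / -13 = -8.

policy_rate = -8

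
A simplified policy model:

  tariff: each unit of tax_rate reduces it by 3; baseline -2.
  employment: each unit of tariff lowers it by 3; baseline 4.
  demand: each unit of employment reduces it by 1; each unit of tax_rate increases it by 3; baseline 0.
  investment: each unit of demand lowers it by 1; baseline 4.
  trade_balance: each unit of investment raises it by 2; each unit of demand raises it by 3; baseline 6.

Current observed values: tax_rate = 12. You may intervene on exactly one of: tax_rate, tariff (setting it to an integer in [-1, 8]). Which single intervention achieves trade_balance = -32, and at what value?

set tax_rate = 6

Intervening on tax_rate: with other inputs at their observed values, trade_balance = -6*tax_rate + 4. Solving for -32 gives tax_rate = 6, within [-1, 8].
Intervening on tariff: trade_balance = 3*tariff + 46. Reaching -32 requires tariff = -26, outside [-1, 8].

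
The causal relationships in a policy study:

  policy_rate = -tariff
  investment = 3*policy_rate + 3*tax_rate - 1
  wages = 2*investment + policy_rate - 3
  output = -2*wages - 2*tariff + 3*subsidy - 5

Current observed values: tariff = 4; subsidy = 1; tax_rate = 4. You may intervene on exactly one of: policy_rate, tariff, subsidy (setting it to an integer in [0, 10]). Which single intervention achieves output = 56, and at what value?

Intervening on policy_rate: output = -14*policy_rate - 48. Reaching 56 requires policy_rate = -52/7, not an integer.
Intervening on tariff: with other inputs at their observed values, output = 12*tariff - 40. Solving for 56 gives tariff = 8, within [0, 10].
Intervening on subsidy: output = 3*subsidy + 5. Reaching 56 requires subsidy = 17, outside [0, 10].

set tariff = 8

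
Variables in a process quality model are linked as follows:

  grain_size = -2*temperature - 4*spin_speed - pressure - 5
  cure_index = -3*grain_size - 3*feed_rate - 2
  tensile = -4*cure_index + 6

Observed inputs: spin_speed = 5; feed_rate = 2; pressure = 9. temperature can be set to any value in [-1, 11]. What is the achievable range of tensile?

Substituting into the grain_size equation gives grain_size = -2*temperature - 34.
This gives cure_index = 6*temperature + 94.
So tensile = -24*temperature - 370.
Linear in temperature, so extremes are at the endpoints: temperature = -1 gives tensile = -346; temperature = 11 gives tensile = -634.

-634 to -346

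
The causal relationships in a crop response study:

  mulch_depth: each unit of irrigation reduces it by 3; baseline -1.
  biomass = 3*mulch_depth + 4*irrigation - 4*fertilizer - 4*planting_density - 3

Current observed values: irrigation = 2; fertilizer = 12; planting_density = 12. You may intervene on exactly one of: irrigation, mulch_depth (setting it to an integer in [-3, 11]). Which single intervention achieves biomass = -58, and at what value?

set mulch_depth = 11

Intervening on irrigation: biomass = -5*irrigation - 102. Reaching -58 requires irrigation = -44/5, not an integer.
Intervening on mulch_depth: with other inputs at their observed values, biomass = 3*mulch_depth - 91. Solving for -58 gives mulch_depth = 11, within [-3, 11].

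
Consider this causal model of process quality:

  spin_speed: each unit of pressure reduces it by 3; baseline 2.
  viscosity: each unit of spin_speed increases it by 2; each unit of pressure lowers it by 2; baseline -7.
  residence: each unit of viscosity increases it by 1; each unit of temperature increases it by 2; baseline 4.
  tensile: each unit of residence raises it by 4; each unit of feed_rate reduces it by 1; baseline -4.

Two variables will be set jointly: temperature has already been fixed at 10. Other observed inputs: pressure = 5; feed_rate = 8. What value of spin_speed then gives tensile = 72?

With temperature held at 10:
Intervening on spin_speed fixes its value directly, overriding its dependence on pressure.
Substituting into the viscosity equation gives viscosity = 2*spin_speed - 17.
So residence = 2*spin_speed + 7.
This gives tensile = 8*spin_speed + 16.
Solve 8*spin_speed + 16 = 72: spin_speed = (72 - 16) / 8 = 7.

spin_speed = 7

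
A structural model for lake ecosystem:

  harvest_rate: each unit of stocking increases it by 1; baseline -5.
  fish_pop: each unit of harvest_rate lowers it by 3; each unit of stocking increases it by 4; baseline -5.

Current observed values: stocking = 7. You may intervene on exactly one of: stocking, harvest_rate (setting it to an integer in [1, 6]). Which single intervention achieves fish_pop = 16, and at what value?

Intervening on stocking: with other inputs at their observed values, fish_pop = stocking + 10. Solving for 16 gives stocking = 6, within [1, 6].
Intervening on harvest_rate: fish_pop = -3*harvest_rate + 23. Reaching 16 requires harvest_rate = 7/3, not an integer.

set stocking = 6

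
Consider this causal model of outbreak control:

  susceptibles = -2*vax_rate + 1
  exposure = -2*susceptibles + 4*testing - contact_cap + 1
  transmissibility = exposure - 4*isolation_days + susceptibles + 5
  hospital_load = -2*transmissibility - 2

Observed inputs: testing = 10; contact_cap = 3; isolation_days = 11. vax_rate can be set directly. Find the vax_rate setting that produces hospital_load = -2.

vax_rate = 1

Substituting into the exposure equation gives exposure = 4*vax_rate + 36.
Substituting into the transmissibility equation gives transmissibility = 2*vax_rate - 2.
Substituting into the hospital_load equation gives hospital_load = -4*vax_rate + 2.
Solve -4*vax_rate + 2 = -2: vax_rate = (-2 - 2) / -4 = 1.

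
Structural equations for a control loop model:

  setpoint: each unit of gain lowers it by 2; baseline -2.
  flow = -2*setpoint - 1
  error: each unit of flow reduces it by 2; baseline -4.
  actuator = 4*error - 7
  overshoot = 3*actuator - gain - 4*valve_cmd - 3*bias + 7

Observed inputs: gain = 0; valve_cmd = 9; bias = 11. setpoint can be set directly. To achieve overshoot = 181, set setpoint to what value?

setpoint = 6

Intervening on setpoint fixes its value directly, overriding its dependence on gain.
Substituting into the error equation gives error = 4*setpoint - 2.
Substituting into the actuator equation gives actuator = 16*setpoint - 15.
Substituting into the overshoot equation gives overshoot = 48*setpoint - 107.
Solve 48*setpoint - 107 = 181: setpoint = (181 + 107) / 48 = 6.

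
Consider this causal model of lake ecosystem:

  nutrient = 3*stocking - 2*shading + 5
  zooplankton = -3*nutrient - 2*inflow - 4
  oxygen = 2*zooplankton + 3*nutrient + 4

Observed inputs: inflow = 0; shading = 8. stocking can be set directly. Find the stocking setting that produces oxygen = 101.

stocking = -8

Substituting into the nutrient equation gives nutrient = 3*stocking - 11.
This gives zooplankton = -9*stocking + 29.
Substituting into the oxygen equation gives oxygen = -9*stocking + 29.
Solve -9*stocking + 29 = 101: stocking = (101 - 29) / -9 = -8.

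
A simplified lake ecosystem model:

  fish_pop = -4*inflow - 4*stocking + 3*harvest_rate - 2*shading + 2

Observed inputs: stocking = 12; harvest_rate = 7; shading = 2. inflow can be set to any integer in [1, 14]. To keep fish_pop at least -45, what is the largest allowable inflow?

Substituting into the fish_pop equation gives fish_pop = -4*inflow - 29.
Require -4*inflow - 29 ≥ -45, so inflow ≤ 4.
The largest integer in [1, 14] satisfying this is 4.

inflow = 4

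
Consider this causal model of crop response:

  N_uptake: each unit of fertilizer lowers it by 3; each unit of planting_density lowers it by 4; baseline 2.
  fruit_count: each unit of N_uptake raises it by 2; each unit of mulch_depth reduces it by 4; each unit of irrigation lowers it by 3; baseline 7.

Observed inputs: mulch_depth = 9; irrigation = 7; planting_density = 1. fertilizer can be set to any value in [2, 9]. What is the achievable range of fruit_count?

Substituting into the N_uptake equation gives N_uptake = -3*fertilizer - 2.
fruit_count becomes -6*fertilizer - 54.
Linear in fertilizer, so extremes are at the endpoints: fertilizer = 2 gives fruit_count = -66; fertilizer = 9 gives fruit_count = -108.

-108 to -66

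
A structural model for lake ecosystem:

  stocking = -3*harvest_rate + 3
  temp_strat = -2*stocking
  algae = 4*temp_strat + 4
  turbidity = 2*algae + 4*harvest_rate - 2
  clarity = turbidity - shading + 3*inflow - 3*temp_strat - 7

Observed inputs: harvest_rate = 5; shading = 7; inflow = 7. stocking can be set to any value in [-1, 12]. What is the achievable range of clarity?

Intervening on stocking fixes its value directly, overriding its dependence on harvest_rate.
Substituting into the algae equation gives algae = -8*stocking + 4.
Substituting into the turbidity equation gives turbidity = -16*stocking + 26.
clarity becomes -10*stocking + 33.
Linear in stocking, so extremes are at the endpoints: stocking = -1 gives clarity = 43; stocking = 12 gives clarity = -87.

-87 to 43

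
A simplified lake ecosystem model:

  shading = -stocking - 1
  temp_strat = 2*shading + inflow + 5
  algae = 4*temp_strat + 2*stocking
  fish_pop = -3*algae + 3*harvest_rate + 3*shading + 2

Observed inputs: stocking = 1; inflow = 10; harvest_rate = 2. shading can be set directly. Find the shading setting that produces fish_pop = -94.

shading = -4

Intervening on shading fixes its value directly, overriding its dependence on stocking.
Substituting into the temp_strat equation gives temp_strat = 2*shading + 15.
This gives algae = 8*shading + 62.
This gives fish_pop = -21*shading - 178.
Solve -21*shading - 178 = -94: shading = (-94 + 178) / -21 = -4.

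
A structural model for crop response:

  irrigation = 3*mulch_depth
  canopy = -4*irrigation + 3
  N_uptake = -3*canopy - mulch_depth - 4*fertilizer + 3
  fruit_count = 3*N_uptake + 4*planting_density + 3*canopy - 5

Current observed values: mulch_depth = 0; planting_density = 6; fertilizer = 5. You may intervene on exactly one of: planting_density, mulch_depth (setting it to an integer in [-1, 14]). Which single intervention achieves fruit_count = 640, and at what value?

set mulch_depth = 10

Intervening on planting_density: fruit_count = 4*planting_density - 74. Reaching 640 requires planting_density = 357/2, not an integer.
Intervening on mulch_depth: with other inputs at their observed values, fruit_count = 69*mulch_depth - 50. Solving for 640 gives mulch_depth = 10, within [-1, 14].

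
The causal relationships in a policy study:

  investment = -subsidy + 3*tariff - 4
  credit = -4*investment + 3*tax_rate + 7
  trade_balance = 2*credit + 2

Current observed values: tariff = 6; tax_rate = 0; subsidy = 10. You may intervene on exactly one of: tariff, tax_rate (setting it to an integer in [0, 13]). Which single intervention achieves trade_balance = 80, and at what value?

Intervening on tariff: with other inputs at their observed values, trade_balance = -24*tariff + 128. Solving for 80 gives tariff = 2, within [0, 13].
Intervening on tax_rate: trade_balance = 6*tax_rate - 16. Reaching 80 requires tax_rate = 16, outside [0, 13].

set tariff = 2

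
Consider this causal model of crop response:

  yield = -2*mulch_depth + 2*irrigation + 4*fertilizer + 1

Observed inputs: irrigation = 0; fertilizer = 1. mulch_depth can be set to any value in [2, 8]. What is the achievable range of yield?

-11 to 1

Substituting into the yield equation gives yield = -2*mulch_depth + 5.
Linear in mulch_depth, so extremes are at the endpoints: mulch_depth = 2 gives yield = 1; mulch_depth = 8 gives yield = -11.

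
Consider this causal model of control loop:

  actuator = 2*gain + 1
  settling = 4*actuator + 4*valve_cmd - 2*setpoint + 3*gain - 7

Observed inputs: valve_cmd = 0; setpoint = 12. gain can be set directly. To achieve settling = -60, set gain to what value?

gain = -3

Substituting into the settling equation gives settling = 11*gain - 27.
Solve 11*gain - 27 = -60: gain = (-60 + 27) / 11 = -3.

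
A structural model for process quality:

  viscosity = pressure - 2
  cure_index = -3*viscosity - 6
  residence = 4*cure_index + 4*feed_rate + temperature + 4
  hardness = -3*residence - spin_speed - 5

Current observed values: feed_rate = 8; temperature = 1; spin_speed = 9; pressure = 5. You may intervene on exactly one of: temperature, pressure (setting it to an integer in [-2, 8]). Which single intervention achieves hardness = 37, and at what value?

set temperature = 7

Intervening on temperature: with other inputs at their observed values, hardness = -3*temperature + 58. Solving for 37 gives temperature = 7, within [-2, 8].
Intervening on pressure: hardness = 36*pressure - 125. Reaching 37 requires pressure = 9/2, not an integer.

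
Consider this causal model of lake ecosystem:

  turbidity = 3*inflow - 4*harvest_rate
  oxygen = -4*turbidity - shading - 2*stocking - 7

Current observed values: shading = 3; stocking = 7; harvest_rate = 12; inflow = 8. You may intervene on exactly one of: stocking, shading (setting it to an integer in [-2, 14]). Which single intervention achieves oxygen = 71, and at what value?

set shading = 4

Intervening on stocking: oxygen = -2*stocking + 86. Reaching 71 requires stocking = 15/2, not an integer.
Intervening on shading: with other inputs at their observed values, oxygen = -shading + 75. Solving for 71 gives shading = 4, within [-2, 14].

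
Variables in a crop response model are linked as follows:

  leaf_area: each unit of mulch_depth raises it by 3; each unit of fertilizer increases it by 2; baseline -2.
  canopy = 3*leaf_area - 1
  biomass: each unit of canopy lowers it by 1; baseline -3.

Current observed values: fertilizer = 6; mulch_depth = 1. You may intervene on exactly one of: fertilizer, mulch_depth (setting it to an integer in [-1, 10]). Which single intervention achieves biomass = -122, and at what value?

set mulch_depth = 10

Intervening on fertilizer: biomass = -6*fertilizer - 5. Reaching -122 requires fertilizer = 39/2, not an integer.
Intervening on mulch_depth: with other inputs at their observed values, biomass = -9*mulch_depth - 32. Solving for -122 gives mulch_depth = 10, within [-1, 10].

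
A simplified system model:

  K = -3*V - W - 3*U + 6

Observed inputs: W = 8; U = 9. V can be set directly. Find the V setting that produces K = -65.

V = 12

Substituting into the K equation gives K = -3*V - 29.
Solve -3*V - 29 = -65: V = (-65 + 29) / -3 = 12.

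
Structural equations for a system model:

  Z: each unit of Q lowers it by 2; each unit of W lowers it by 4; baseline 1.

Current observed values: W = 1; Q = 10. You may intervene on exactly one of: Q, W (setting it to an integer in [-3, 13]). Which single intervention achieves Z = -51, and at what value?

set W = 8

Intervening on Q: Z = -2*Q - 3. Reaching -51 requires Q = 24, outside [-3, 13].
Intervening on W: with other inputs at their observed values, Z = -4*W - 19. Solving for -51 gives W = 8, within [-3, 13].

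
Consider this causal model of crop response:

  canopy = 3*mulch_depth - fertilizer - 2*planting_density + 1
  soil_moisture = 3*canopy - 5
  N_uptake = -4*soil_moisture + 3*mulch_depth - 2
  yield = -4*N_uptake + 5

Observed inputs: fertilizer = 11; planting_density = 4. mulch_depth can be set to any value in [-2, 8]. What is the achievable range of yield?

Substituting into the canopy equation gives canopy = 3*mulch_depth - 18.
Substituting into the soil_moisture equation gives soil_moisture = 9*mulch_depth - 59.
This gives N_uptake = -33*mulch_depth + 234.
yield becomes 132*mulch_depth - 931.
Linear in mulch_depth, so extremes are at the endpoints: mulch_depth = -2 gives yield = -1195; mulch_depth = 8 gives yield = 125.

-1195 to 125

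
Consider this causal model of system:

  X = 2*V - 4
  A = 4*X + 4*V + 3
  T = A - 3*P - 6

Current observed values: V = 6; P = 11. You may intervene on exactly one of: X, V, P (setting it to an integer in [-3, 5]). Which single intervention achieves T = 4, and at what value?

Intervening on X: with other inputs at their observed values, T = 4*X - 12. Solving for 4 gives X = 4, within [-3, 5].
Intervening on V: T = 12*V - 52. Reaching 4 requires V = 14/3, not an integer.
Intervening on P: T = -3*P + 53. Reaching 4 requires P = 49/3, not an integer.

set X = 4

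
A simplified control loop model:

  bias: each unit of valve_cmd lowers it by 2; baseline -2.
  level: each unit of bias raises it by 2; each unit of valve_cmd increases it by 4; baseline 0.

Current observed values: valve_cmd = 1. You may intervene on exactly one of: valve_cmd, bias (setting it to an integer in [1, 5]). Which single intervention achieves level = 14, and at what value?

set bias = 5

Intervening on valve_cmd: the paths from valve_cmd to level cancel (net effect zero), leaving level = -4; 14 is unreachable this way.
Intervening on bias: with other inputs at their observed values, level = 2*bias + 4. Solving for 14 gives bias = 5, within [1, 5].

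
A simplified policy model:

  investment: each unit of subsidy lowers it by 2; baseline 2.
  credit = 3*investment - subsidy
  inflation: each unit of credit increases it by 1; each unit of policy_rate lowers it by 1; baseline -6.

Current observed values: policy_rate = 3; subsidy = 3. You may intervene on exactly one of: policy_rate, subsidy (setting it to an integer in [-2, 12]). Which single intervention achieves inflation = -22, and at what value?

set policy_rate = 1

Intervening on policy_rate: with other inputs at their observed values, inflation = -policy_rate - 21. Solving for -22 gives policy_rate = 1, within [-2, 12].
Intervening on subsidy: inflation = -7*subsidy - 3. Reaching -22 requires subsidy = 19/7, not an integer.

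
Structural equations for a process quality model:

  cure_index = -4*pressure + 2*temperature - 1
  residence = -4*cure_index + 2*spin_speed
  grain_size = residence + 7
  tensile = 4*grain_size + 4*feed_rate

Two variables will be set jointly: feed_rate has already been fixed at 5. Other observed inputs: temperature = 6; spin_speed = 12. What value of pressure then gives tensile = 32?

With feed_rate held at 5:
Substituting into the cure_index equation gives cure_index = -4*pressure + 11.
Substituting into the residence equation gives residence = 16*pressure - 20.
So grain_size = 16*pressure - 13.
tensile becomes 64*pressure - 32.
Solve 64*pressure - 32 = 32: pressure = (32 + 32) / 64 = 1.

pressure = 1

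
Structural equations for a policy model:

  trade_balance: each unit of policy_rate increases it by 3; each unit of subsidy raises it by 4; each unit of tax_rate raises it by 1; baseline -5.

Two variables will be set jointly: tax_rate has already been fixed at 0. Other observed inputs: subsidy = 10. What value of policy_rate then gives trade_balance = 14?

policy_rate = -7

With tax_rate held at 0:
Substituting into the trade_balance equation gives trade_balance = 3*policy_rate + 35.
Solve 3*policy_rate + 35 = 14: policy_rate = (14 - 35) / 3 = -7.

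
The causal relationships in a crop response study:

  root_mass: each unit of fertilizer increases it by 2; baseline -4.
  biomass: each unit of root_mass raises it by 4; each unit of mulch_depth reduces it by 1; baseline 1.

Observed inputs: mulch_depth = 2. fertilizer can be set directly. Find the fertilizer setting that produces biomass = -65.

Substituting into the biomass equation gives biomass = 8*fertilizer - 17.
Solve 8*fertilizer - 17 = -65: fertilizer = (-65 + 17) / 8 = -6.

fertilizer = -6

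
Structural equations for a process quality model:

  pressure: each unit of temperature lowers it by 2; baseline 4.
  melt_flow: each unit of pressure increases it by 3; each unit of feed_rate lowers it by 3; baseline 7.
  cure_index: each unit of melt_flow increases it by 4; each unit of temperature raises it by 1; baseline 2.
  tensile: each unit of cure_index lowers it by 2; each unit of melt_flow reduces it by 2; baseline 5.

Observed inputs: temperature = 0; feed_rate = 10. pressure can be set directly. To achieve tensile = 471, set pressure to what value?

pressure = -8

Intervening on pressure fixes its value directly, overriding its dependence on temperature.
Substituting into the melt_flow equation gives melt_flow = 3*pressure - 23.
This gives cure_index = 12*pressure - 90.
This gives tensile = -30*pressure + 231.
Solve -30*pressure + 231 = 471: pressure = (471 - 231) / -30 = -8.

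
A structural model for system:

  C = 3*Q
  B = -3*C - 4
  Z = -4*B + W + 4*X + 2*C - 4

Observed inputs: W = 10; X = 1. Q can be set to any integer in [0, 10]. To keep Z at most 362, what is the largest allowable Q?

Substituting into the B equation gives B = -9*Q - 4.
Substituting into the Z equation gives Z = 42*Q + 26.
Require 42*Q + 26 ≤ 362, so Q ≤ 8.
The largest integer in [0, 10] satisfying this is 8.

Q = 8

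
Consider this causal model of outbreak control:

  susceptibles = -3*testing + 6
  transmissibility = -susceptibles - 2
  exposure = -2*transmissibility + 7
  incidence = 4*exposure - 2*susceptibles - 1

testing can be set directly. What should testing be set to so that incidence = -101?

testing = 10

Substituting into the transmissibility equation gives transmissibility = 3*testing - 8.
So exposure = -6*testing + 23.
Substituting into the incidence equation gives incidence = -18*testing + 79.
Solve -18*testing + 79 = -101: testing = (-101 - 79) / -18 = 10.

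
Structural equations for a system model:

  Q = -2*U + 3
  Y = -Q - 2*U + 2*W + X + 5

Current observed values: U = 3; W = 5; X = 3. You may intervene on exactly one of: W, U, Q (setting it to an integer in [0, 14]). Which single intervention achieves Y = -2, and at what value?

Intervening on W: Y = 2*W + 5. Reaching -2 requires W = -7/2, not an integer.
Intervening on U: the paths from U to Y cancel (net effect zero), leaving Y = 15; -2 is unreachable this way.
Intervening on Q: with other inputs at their observed values, Y = -Q + 12. Solving for -2 gives Q = 14, within [0, 14].

set Q = 14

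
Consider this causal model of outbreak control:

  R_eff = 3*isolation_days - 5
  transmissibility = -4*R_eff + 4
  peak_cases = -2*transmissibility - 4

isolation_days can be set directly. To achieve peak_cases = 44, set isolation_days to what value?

Substituting into the transmissibility equation gives transmissibility = -12*isolation_days + 24.
So peak_cases = 24*isolation_days - 52.
Solve 24*isolation_days - 52 = 44: isolation_days = (44 + 52) / 24 = 4.

isolation_days = 4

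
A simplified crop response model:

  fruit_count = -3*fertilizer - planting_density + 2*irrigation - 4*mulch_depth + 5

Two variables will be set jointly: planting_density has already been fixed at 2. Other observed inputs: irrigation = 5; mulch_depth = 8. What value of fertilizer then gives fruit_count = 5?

fertilizer = -8

With planting_density held at 2:
Substituting into the fruit_count equation gives fruit_count = -3*fertilizer - 19.
Solve -3*fertilizer - 19 = 5: fertilizer = (5 + 19) / -3 = -8.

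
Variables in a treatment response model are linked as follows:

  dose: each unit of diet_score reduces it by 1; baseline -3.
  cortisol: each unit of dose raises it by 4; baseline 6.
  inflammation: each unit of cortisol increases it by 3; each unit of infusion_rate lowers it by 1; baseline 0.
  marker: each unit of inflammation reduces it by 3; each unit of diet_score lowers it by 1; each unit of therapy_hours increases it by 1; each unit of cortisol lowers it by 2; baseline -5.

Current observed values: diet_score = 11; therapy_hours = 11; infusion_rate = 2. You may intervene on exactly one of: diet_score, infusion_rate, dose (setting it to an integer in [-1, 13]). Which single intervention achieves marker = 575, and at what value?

Intervening on diet_score: marker = 43*diet_score + 78. Reaching 575 requires diet_score = 497/43, not an integer.
Intervening on infusion_rate: with other inputs at their observed values, marker = 3*infusion_rate + 545. Solving for 575 gives infusion_rate = 10, within [-1, 13].
Intervening on dose: marker = -44*dose - 65. Reaching 575 requires dose = -160/11, not an integer.

set infusion_rate = 10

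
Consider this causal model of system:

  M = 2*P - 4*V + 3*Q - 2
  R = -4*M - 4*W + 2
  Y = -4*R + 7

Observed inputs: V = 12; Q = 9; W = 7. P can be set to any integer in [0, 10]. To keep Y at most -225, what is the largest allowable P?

Substituting into the M equation gives M = 2*P - 23.
This gives R = -8*P + 66.
So Y = 32*P - 257.
Require 32*P - 257 ≤ -225, so P ≤ 1.
The largest integer in [0, 10] satisfying this is 1.

P = 1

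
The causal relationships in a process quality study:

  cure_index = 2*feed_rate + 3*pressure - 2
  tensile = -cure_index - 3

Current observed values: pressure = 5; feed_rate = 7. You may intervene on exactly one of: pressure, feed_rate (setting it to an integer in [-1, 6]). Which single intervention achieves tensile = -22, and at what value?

set feed_rate = 3

Intervening on pressure: tensile = -3*pressure - 15. Reaching -22 requires pressure = 7/3, not an integer.
Intervening on feed_rate: with other inputs at their observed values, tensile = -2*feed_rate - 16. Solving for -22 gives feed_rate = 3, within [-1, 6].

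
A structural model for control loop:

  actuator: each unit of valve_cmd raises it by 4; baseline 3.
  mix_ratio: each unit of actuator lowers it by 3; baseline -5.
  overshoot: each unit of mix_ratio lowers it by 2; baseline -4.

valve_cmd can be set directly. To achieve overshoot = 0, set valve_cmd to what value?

valve_cmd = -1

Substituting into the mix_ratio equation gives mix_ratio = -12*valve_cmd - 14.
Substituting into the overshoot equation gives overshoot = 24*valve_cmd + 24.
Solve 24*valve_cmd + 24 = 0: valve_cmd = (0 - 24) / 24 = -1.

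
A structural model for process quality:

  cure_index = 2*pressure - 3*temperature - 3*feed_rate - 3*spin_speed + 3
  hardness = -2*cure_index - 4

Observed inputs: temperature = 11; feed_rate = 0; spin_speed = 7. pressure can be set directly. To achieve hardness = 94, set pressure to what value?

pressure = 1

Substituting into the cure_index equation gives cure_index = 2*pressure - 51.
So hardness = -4*pressure + 98.
Solve -4*pressure + 98 = 94: pressure = (94 - 98) / -4 = 1.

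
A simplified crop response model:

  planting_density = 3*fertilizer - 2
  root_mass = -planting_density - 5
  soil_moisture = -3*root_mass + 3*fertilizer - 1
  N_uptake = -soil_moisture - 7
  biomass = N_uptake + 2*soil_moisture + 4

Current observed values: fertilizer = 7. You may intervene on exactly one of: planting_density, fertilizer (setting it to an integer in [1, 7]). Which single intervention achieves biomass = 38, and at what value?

set planting_density = 2

Intervening on planting_density: with other inputs at their observed values, biomass = 3*planting_density + 32. Solving for 38 gives planting_density = 2, within [1, 7].
Intervening on fertilizer: biomass = 12*fertilizer + 5. Reaching 38 requires fertilizer = 11/4, not an integer.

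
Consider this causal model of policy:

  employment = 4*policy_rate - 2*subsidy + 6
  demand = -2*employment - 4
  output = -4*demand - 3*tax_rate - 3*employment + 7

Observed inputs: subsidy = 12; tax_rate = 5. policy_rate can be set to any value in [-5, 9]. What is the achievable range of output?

-182 to 98

Substituting into the employment equation gives employment = 4*policy_rate - 18.
Substituting into the demand equation gives demand = -8*policy_rate + 32.
output becomes 20*policy_rate - 82.
Linear in policy_rate, so extremes are at the endpoints: policy_rate = -5 gives output = -182; policy_rate = 9 gives output = 98.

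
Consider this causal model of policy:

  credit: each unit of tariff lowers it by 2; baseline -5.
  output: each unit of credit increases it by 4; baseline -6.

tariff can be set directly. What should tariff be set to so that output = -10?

Substituting into the output equation gives output = -8*tariff - 26.
Solve -8*tariff - 26 = -10: tariff = (-10 + 26) / -8 = -2.

tariff = -2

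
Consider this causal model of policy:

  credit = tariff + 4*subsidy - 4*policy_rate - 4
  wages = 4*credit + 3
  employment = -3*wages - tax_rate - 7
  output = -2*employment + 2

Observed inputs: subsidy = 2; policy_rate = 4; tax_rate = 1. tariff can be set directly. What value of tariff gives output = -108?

Substituting into the credit equation gives credit = tariff - 12.
Substituting into the wages equation gives wages = 4*tariff - 45.
Substituting into the employment equation gives employment = -12*tariff + 127.
output becomes 24*tariff - 252.
Solve 24*tariff - 252 = -108: tariff = (-108 + 252) / 24 = 6.

tariff = 6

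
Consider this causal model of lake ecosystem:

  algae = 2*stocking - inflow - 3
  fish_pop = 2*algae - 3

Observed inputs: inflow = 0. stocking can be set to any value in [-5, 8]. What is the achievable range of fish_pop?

Substituting into the algae equation gives algae = 2*stocking - 3.
So fish_pop = 4*stocking - 9.
Linear in stocking, so extremes are at the endpoints: stocking = -5 gives fish_pop = -29; stocking = 8 gives fish_pop = 23.

-29 to 23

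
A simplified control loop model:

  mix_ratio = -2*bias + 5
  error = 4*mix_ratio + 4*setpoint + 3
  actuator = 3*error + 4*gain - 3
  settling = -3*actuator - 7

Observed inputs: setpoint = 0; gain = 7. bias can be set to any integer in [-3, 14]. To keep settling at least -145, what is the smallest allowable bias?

bias = 2

Substituting into the error equation gives error = -8*bias + 23.
This gives actuator = -24*bias + 94.
Substituting into the settling equation gives settling = 72*bias - 289.
Require 72*bias - 289 ≥ -145, so bias ≥ 2.
The smallest integer in [-3, 14] satisfying this is 2.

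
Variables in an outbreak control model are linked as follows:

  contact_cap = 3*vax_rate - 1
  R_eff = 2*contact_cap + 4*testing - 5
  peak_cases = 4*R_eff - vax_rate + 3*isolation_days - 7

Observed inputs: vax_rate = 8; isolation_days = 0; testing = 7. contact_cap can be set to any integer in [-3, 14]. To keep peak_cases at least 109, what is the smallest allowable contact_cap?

contact_cap = 4

Intervening on contact_cap fixes its value directly, overriding its dependence on vax_rate.
Substituting into the R_eff equation gives R_eff = 2*contact_cap + 23.
peak_cases becomes 8*contact_cap + 77.
Require 8*contact_cap + 77 ≥ 109, so contact_cap ≥ 4.
The smallest integer in [-3, 14] satisfying this is 4.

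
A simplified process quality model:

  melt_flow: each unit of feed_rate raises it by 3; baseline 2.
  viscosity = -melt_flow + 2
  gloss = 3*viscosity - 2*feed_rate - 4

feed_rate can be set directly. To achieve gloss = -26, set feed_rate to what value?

Substituting into the viscosity equation gives viscosity = -3*feed_rate.
Substituting into the gloss equation gives gloss = -11*feed_rate - 4.
Solve -11*feed_rate - 4 = -26: feed_rate = (-26 + 4) / -11 = 2.

feed_rate = 2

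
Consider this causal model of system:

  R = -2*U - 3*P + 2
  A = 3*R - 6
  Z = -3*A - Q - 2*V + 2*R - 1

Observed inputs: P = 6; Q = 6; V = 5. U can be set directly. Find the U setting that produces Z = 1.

U = -8

Substituting into the R equation gives R = -2*U - 16.
This gives A = -6*U - 54.
Z becomes 14*U + 113.
Solve 14*U + 113 = 1: U = (1 - 113) / 14 = -8.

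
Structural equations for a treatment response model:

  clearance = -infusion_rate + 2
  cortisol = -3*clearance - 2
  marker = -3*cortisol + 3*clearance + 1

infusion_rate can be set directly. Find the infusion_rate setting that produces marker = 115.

infusion_rate = -7

Substituting into the cortisol equation gives cortisol = 3*infusion_rate - 8.
Substituting into the marker equation gives marker = -12*infusion_rate + 31.
Solve -12*infusion_rate + 31 = 115: infusion_rate = (115 - 31) / -12 = -7.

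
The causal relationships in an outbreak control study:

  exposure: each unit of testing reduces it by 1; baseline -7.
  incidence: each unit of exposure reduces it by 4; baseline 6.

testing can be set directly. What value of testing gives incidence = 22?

testing = -3

Substituting into the incidence equation gives incidence = 4*testing + 34.
Solve 4*testing + 34 = 22: testing = (22 - 34) / 4 = -3.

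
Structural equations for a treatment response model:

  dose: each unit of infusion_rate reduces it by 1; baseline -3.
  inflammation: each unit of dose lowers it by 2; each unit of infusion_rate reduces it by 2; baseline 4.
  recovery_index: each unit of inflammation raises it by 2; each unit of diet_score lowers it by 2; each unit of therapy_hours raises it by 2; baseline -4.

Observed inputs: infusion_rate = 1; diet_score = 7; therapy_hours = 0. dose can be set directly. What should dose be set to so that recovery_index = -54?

dose = 10

Intervening on dose fixes its value directly, overriding its dependence on infusion_rate.
Substituting into the inflammation equation gives inflammation = -2*dose + 2.
This gives recovery_index = -4*dose - 14.
Solve -4*dose - 14 = -54: dose = (-54 + 14) / -4 = 10.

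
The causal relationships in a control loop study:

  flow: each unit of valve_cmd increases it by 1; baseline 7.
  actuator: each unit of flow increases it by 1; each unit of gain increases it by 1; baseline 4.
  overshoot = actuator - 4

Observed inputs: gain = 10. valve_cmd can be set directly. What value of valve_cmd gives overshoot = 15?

valve_cmd = -2

Substituting into the actuator equation gives actuator = valve_cmd + 21.
So overshoot = valve_cmd + 17.
Solve valve_cmd + 17 = 15: valve_cmd = (15 - 17) / 1 = -2.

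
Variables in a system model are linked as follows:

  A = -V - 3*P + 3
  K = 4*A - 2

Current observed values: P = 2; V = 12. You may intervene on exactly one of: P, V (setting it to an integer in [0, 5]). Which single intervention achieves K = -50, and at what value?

set P = 1

Intervening on P: with other inputs at their observed values, K = -12*P - 38. Solving for -50 gives P = 1, within [0, 5].
Intervening on V: K = -4*V - 14. Reaching -50 requires V = 9, outside [0, 5].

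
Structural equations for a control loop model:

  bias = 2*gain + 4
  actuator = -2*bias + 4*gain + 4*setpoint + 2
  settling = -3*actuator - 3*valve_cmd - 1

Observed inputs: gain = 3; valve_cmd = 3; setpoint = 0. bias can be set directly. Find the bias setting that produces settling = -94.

bias = -7

Intervening on bias fixes its value directly, overriding its dependence on gain.
Substituting into the actuator equation gives actuator = -2*bias + 14.
Substituting into the settling equation gives settling = 6*bias - 52.
Solve 6*bias - 52 = -94: bias = (-94 + 52) / 6 = -7.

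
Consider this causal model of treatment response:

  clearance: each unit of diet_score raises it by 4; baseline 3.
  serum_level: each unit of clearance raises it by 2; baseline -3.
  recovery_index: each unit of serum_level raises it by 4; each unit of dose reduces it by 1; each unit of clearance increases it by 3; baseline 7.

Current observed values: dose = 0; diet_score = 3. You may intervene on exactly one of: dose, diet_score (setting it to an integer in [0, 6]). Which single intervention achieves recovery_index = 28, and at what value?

Intervening on dose: recovery_index = -dose + 160. Reaching 28 requires dose = 132, outside [0, 6].
Intervening on diet_score: with other inputs at their observed values, recovery_index = 44*diet_score + 28. Solving for 28 gives diet_score = 0, within [0, 6].

set diet_score = 0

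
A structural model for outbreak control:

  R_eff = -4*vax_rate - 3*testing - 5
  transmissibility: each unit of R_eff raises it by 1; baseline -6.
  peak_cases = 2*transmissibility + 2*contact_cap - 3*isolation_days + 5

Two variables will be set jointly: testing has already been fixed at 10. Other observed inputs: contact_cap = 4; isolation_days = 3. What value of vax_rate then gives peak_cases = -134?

vax_rate = 7

With testing held at 10:
Substituting into the R_eff equation gives R_eff = -4*vax_rate - 35.
This gives transmissibility = -4*vax_rate - 41.
Substituting into the peak_cases equation gives peak_cases = -8*vax_rate - 78.
Solve -8*vax_rate - 78 = -134: vax_rate = (-134 + 78) / -8 = 7.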